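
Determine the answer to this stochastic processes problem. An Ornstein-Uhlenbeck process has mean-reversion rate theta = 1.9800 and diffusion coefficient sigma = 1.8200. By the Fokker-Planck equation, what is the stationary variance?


Stationary variance = sigma^2 / (2*theta)
= 1.8200^2 / (2*1.9800)
= 3.3124 / 3.9600
= 0.8365

0.8365


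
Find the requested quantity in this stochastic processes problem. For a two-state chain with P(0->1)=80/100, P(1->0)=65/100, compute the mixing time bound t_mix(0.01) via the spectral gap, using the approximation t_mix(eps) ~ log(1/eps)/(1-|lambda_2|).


lambda_2 = |1 - p01 - p10| = |1 - 0.8000 - 0.6500| = 0.4500
t_mix ~ log(1/eps)/(1 - |lambda_2|)
= log(100)/(1 - 0.4500) = 4.6052/0.5500
= 8.3730

8.3730


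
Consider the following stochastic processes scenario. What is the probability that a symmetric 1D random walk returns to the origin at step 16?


P(S(16) = 0) = C(16,8) / 4^8
= 12870 / 65536
= 0.1964

0.1964


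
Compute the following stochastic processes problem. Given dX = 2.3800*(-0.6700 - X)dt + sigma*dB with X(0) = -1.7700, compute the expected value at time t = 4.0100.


E[X(t)] = mu + (X(0) - mu)*exp(-theta*t)
= -0.6700 + (-1.7700 - -0.6700)*exp(-2.3800*4.0100)
= -0.6700 + -1.1000 * 7.1644e-05
= -0.6701

-0.6701


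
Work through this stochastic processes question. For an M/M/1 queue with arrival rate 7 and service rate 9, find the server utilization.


rho = lambda/mu
= 7/9
= 0.7778

0.7778


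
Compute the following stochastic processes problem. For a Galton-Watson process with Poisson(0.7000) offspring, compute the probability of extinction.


Since mu = 0.7000 <= 1, extinction probability = 1.

1.0000


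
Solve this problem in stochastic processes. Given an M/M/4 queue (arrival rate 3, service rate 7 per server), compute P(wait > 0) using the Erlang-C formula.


a = lambda/mu = 0.4286
rho = a/c = 0.1071
Erlang-C formula applied:
C(c,a) = 0.0010

0.0010


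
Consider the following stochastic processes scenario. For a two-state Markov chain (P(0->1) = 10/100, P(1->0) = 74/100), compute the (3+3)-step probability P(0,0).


P^6 = P^3 * P^3
Computing via matrix multiplication of the transition matrix.
Entry (0,0) of P^6 = 0.8810

0.8810


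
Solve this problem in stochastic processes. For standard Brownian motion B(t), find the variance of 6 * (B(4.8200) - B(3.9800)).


Var(alpha*(B(t)-B(s))) = alpha^2 * (t-s)
= 6^2 * (4.8200 - 3.9800)
= 36 * 0.8400
= 30.2400

30.2400


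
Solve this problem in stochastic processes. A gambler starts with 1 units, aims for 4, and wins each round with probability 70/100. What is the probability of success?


Gambler's ruin formula:
r = q/p = 0.3000/0.7000 = 0.4286
P(win) = (1 - r^i)/(1 - r^N)
= (1 - 0.4286^1)/(1 - 0.4286^4)
= 0.5914

0.5914


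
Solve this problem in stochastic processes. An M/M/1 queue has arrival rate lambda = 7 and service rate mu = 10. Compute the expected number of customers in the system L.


rho = 7/10 = 0.7000
L = rho/(1-rho)
= 0.7000/0.3000
= 2.3333

2.3333


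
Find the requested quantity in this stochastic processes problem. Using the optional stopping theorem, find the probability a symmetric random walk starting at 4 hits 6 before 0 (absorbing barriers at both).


By optional stopping theorem: E(M at tau) = M(0) = 4
P(hit 6)*6 + P(hit 0)*0 = 4
P(hit 6) = (4 - 0)/(6 - 0) = 2/3 = 0.6667

0.6667


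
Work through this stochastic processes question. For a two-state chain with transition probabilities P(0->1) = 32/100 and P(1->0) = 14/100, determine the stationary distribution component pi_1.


Stationary distribution: pi_0 = p10/(p01+p10), pi_1 = p01/(p01+p10)
p01 = 0.3200, p10 = 0.1400
pi_1 = 0.6957

0.6957


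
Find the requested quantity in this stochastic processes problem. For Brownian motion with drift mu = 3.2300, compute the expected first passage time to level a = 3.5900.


Expected first passage time = a/mu
= 3.5900/3.2300
= 1.1115

1.1115


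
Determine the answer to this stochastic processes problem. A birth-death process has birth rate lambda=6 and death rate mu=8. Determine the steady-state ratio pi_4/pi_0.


For birth-death process, pi_n/pi_0 = (lambda/mu)^n
= (6/8)^4
= 0.3164

0.3164


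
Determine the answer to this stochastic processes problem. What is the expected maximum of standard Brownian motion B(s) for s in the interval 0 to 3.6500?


E(max B(s)) = sqrt(2t/pi)
= sqrt(2*3.6500/pi)
= sqrt(2.3237)
= 1.5244

1.5244


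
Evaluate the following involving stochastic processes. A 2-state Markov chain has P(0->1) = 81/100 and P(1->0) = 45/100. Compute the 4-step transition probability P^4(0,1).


Computing P^4 by matrix multiplication.
P = [[0.1900, 0.8100], [0.4500, 0.5500]]
After raising P to the power 4:
P^4(0,1) = 0.6399

0.6399


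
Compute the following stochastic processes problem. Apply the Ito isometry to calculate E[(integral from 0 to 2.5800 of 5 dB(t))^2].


By Ito isometry: E[(int f dB)^2] = int f^2 dt
= 5^2 * 2.5800
= 25 * 2.5800 = 64.5000

64.5000


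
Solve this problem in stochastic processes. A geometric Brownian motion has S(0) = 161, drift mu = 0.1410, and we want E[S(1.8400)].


E[S(t)] = S(0) * exp(mu * t)
= 161 * exp(0.1410 * 1.8400)
= 161 * 1.2962
= 208.6888

208.6888


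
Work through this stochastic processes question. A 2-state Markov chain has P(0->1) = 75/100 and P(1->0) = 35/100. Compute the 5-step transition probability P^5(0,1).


Computing P^5 by matrix multiplication.
P = [[0.2500, 0.7500], [0.3500, 0.6500]]
After raising P to the power 5:
P^5(0,1) = 0.6818

0.6818


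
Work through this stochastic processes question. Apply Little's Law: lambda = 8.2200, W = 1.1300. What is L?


Little's Law: L = lambda * W
= 8.2200 * 1.1300
= 9.2886

9.2886


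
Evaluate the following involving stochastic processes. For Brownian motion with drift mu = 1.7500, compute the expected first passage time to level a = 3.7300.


Expected first passage time = a/mu
= 3.7300/1.7500
= 2.1314

2.1314


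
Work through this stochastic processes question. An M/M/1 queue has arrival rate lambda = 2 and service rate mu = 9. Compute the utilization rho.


rho = lambda/mu
= 2/9
= 0.2222

0.2222


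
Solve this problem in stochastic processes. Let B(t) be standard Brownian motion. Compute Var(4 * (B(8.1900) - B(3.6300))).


Var(alpha*(B(t)-B(s))) = alpha^2 * (t-s)
= 4^2 * (8.1900 - 3.6300)
= 16 * 4.5600
= 72.9600

72.9600


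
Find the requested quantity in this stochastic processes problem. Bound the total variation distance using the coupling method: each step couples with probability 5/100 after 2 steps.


TV distance bound <= (1-delta)^n
= (1 - 0.0500)^2
= 0.9500^2
= 0.9025

0.9025


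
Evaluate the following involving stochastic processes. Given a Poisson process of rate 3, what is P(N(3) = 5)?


P(N(t)=k) = (lambda*t)^k * exp(-lambda*t) / k!
lambda*t = 9
= 9^5 * exp(-9) / 5!
= 59049 * 1.2341e-04 / 120
= 0.0607

0.0607


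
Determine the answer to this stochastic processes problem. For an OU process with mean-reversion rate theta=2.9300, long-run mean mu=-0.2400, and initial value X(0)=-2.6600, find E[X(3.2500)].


E[X(t)] = mu + (X(0) - mu)*exp(-theta*t)
= -0.2400 + (-2.6600 - -0.2400)*exp(-2.9300*3.2500)
= -0.2400 + -2.4200 * 7.3186e-05
= -0.2402

-0.2402


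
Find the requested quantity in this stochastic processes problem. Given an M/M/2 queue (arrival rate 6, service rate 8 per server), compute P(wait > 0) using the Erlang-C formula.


a = lambda/mu = 0.7500
rho = a/c = 0.3750
Erlang-C formula applied:
C(c,a) = 0.2045

0.2045


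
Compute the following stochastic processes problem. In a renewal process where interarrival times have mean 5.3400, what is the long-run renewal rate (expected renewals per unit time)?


Long-run renewal rate = 1/E(X)
= 1/5.3400
= 0.1873

0.1873


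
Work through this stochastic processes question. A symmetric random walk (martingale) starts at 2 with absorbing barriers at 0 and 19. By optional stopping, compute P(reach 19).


By optional stopping theorem: E(M at tau) = M(0) = 2
P(hit 19)*19 + P(hit 0)*0 = 2
P(hit 19) = (2 - 0)/(19 - 0) = 2/19 = 0.1053

0.1053


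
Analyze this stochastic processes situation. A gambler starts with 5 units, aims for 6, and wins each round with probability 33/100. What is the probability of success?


Gambler's ruin formula:
r = q/p = 0.6700/0.3300 = 2.0303
P(win) = (1 - r^i)/(1 - r^N)
= (1 - 2.0303^5)/(1 - 2.0303^6)
= 0.4852

0.4852


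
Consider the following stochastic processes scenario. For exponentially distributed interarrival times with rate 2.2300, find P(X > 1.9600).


P(X > t) = exp(-lambda * t)
= exp(-2.2300 * 1.9600)
= exp(-4.3708) = 0.0126

0.0126


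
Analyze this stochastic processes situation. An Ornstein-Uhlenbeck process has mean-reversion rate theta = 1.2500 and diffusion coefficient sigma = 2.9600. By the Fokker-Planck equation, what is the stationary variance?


Stationary variance = sigma^2 / (2*theta)
= 2.9600^2 / (2*1.2500)
= 8.7616 / 2.5000
= 3.5046

3.5046


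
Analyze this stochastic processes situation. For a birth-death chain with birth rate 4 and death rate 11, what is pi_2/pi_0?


For birth-death process, pi_n/pi_0 = (lambda/mu)^n
= (4/11)^2
= 0.1322

0.1322


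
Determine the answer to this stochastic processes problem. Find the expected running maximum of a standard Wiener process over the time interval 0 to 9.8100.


E(max B(s)) = sqrt(2t/pi)
= sqrt(2*9.8100/pi)
= sqrt(6.2452)
= 2.4990

2.4990


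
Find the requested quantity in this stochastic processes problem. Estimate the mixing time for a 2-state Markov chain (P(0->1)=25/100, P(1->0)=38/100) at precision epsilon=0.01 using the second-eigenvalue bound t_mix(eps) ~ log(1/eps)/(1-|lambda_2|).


lambda_2 = |1 - p01 - p10| = |1 - 0.2500 - 0.3800| = 0.3700
t_mix ~ log(1/eps)/(1 - |lambda_2|)
= log(100)/(1 - 0.3700) = 4.6052/0.6300
= 7.3098

7.3098


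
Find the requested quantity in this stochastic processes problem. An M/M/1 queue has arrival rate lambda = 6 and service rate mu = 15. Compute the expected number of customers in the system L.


rho = 6/15 = 0.4000
L = rho/(1-rho)
= 0.4000/0.6000
= 0.6667

0.6667


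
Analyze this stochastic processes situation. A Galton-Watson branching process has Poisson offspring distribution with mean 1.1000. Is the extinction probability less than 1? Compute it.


Since mu = 1.1000 > 1, extinction prob q < 1.
Solve s = exp(mu*(s-1)) iteratively.
q = 0.8239

0.8239


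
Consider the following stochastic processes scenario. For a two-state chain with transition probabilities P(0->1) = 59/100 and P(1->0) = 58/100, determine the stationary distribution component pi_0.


Stationary distribution: pi_0 = p10/(p01+p10), pi_1 = p01/(p01+p10)
p01 = 0.5900, p10 = 0.5800
pi_0 = 0.4957

0.4957


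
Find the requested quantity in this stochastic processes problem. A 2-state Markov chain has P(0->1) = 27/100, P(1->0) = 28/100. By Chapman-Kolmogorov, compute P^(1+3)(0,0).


P^4 = P^1 * P^3
Computing via matrix multiplication of the transition matrix.
Entry (0,0) of P^4 = 0.5292

0.5292


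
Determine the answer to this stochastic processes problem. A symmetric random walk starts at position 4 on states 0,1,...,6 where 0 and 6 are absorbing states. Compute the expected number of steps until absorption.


For symmetric RW on 0,...,N with absorbing barriers, E(i) = i*(N-i)
E(4) = 4 * 2 = 8

8


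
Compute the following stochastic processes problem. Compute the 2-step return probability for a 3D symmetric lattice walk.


P(return in 2 steps) = P(reverse first step) = 1/(2d)
= 1/6
= 0.1667

0.1667


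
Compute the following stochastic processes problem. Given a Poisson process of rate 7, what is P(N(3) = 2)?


P(N(t)=k) = (lambda*t)^k * exp(-lambda*t) / k!
lambda*t = 21
= 21^2 * exp(-21) / 2!
= 441 * 7.5826e-10 / 2
= 1.6720e-07

1.6720e-07


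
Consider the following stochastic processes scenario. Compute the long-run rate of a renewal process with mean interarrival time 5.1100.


Long-run renewal rate = 1/E(X)
= 1/5.1100
= 0.1957

0.1957


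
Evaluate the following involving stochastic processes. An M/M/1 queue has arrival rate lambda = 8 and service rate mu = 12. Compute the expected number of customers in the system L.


rho = 8/12 = 0.6667
L = rho/(1-rho)
= 0.6667/0.3333
= 2.0000

2.0000


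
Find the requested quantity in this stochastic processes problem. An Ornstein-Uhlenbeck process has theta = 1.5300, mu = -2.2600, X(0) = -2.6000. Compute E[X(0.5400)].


E[X(t)] = mu + (X(0) - mu)*exp(-theta*t)
= -2.2600 + (-2.6000 - -2.2600)*exp(-1.5300*0.5400)
= -2.2600 + -0.3400 * 0.4377
= -2.4088

-2.4088


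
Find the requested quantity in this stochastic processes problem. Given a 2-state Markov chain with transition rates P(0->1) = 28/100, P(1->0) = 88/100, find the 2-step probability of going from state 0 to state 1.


Computing P^2 by matrix multiplication.
P = [[0.7200, 0.2800], [0.8800, 0.1200]]
After raising P to the power 2:
P^2(0,1) = 0.2352

0.2352


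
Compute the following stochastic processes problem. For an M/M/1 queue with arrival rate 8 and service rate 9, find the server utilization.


rho = lambda/mu
= 8/9
= 0.8889

0.8889


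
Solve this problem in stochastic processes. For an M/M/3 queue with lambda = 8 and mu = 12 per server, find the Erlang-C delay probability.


a = lambda/mu = 0.6667
rho = a/c = 0.2222
Erlang-C formula applied:
C(c,a) = 0.0325

0.0325


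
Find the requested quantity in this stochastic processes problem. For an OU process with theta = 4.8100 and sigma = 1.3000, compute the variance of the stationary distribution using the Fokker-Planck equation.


Stationary variance = sigma^2 / (2*theta)
= 1.3000^2 / (2*4.8100)
= 1.6900 / 9.6200
= 0.1757

0.1757


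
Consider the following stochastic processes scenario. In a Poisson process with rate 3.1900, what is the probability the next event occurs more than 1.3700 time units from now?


P(X > t) = exp(-lambda * t)
= exp(-3.1900 * 1.3700)
= exp(-4.3703) = 0.0126

0.0126


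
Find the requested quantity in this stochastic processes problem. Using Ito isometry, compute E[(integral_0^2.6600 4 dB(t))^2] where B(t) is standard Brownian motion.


By Ito isometry: E[(int f dB)^2] = int f^2 dt
= 4^2 * 2.6600
= 16 * 2.6600 = 42.5600

42.5600


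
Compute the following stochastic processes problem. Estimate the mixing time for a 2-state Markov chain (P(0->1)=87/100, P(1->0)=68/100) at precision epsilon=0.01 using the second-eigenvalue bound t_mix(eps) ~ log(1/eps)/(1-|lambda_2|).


lambda_2 = |1 - p01 - p10| = |1 - 0.8700 - 0.6800| = 0.5500
t_mix ~ log(1/eps)/(1 - |lambda_2|)
= log(100)/(1 - 0.5500) = 4.6052/0.4500
= 10.2337

10.2337


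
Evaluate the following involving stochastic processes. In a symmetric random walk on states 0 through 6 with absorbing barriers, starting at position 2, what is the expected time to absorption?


For symmetric RW on 0,...,N with absorbing barriers, E(i) = i*(N-i)
E(2) = 2 * 4 = 8

8


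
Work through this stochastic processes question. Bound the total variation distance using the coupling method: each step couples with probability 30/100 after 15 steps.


TV distance bound <= (1-delta)^n
= (1 - 0.3000)^15
= 0.7000^15
= 0.0047

0.0047


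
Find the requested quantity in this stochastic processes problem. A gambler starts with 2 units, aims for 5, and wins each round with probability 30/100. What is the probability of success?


Gambler's ruin formula:
r = q/p = 0.7000/0.3000 = 2.3333
P(win) = (1 - r^i)/(1 - r^N)
= (1 - 2.3333^2)/(1 - 2.3333^5)
= 0.0652

0.0652


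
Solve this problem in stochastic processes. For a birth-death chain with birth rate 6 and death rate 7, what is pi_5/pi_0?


For birth-death process, pi_n/pi_0 = (lambda/mu)^n
= (6/7)^5
= 0.4627

0.4627


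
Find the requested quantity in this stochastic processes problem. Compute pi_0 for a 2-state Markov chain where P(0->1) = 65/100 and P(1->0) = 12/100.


Stationary distribution: pi_0 = p10/(p01+p10), pi_1 = p01/(p01+p10)
p01 = 0.6500, p10 = 0.1200
pi_0 = 0.1558

0.1558


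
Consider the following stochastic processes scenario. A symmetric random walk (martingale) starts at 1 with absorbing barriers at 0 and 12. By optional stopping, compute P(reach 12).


By optional stopping theorem: E(M at tau) = M(0) = 1
P(hit 12)*12 + P(hit 0)*0 = 1
P(hit 12) = (1 - 0)/(12 - 0) = 1/12 = 0.0833

0.0833


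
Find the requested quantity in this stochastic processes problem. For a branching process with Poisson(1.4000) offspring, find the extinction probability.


Since mu = 1.4000 > 1, extinction prob q < 1.
Solve s = exp(mu*(s-1)) iteratively.
q = 0.4890

0.4890


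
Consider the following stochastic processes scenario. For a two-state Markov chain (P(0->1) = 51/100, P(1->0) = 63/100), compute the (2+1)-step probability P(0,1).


P^3 = P^2 * P^1
Computing via matrix multiplication of the transition matrix.
Entry (0,1) of P^3 = 0.4486

0.4486


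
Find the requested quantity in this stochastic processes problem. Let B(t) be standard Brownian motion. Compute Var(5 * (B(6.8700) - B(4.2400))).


Var(alpha*(B(t)-B(s))) = alpha^2 * (t-s)
= 5^2 * (6.8700 - 4.2400)
= 25 * 2.6300
= 65.7500

65.7500


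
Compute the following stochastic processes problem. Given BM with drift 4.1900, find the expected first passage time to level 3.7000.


Expected first passage time = a/mu
= 3.7000/4.1900
= 0.8831

0.8831


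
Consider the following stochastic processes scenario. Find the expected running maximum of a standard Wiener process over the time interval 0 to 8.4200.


E(max B(s)) = sqrt(2t/pi)
= sqrt(2*8.4200/pi)
= sqrt(5.3603)
= 2.3152

2.3152


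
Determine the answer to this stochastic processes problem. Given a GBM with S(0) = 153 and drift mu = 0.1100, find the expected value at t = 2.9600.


E[S(t)] = S(0) * exp(mu * t)
= 153 * exp(0.1100 * 2.9600)
= 153 * 1.3849
= 211.8838

211.8838


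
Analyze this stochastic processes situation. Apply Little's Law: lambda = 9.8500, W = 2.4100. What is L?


Little's Law: L = lambda * W
= 9.8500 * 2.4100
= 23.7385

23.7385


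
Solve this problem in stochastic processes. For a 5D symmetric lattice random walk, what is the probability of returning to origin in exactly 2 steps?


P(return in 2 steps) = P(reverse first step) = 1/(2d)
= 1/10
= 0.1000

0.1000


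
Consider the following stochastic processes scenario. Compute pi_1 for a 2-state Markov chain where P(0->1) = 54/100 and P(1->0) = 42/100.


Stationary distribution: pi_0 = p10/(p01+p10), pi_1 = p01/(p01+p10)
p01 = 0.5400, p10 = 0.4200
pi_1 = 0.5625

0.5625


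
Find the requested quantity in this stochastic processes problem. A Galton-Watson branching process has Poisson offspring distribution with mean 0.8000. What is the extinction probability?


Since mu = 0.8000 <= 1, extinction probability = 1.

1.0000


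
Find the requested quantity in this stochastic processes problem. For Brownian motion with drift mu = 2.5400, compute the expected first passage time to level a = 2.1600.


Expected first passage time = a/mu
= 2.1600/2.5400
= 0.8504

0.8504


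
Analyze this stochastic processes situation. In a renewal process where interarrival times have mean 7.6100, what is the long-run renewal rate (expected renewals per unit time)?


Long-run renewal rate = 1/E(X)
= 1/7.6100
= 0.1314

0.1314


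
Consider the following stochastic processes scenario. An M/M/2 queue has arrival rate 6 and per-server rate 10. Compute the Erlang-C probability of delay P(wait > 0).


a = lambda/mu = 0.6000
rho = a/c = 0.3000
Erlang-C formula applied:
C(c,a) = 0.1385

0.1385


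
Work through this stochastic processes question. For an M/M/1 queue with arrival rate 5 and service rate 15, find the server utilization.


rho = lambda/mu
= 5/15
= 0.3333

0.3333


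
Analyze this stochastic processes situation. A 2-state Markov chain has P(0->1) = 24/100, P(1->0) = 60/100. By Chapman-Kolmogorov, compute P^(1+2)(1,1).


P^3 = P^1 * P^2
Computing via matrix multiplication of the transition matrix.
Entry (1,1) of P^3 = 0.2886

0.2886


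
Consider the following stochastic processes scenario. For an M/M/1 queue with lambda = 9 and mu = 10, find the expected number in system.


rho = 9/10 = 0.9000
L = rho/(1-rho)
= 0.9000/0.1000
= 9.0000

9.0000


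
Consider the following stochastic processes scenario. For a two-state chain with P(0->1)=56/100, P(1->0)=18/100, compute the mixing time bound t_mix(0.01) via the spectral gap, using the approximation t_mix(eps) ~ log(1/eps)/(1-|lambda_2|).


lambda_2 = |1 - p01 - p10| = |1 - 0.5600 - 0.1800| = 0.2600
t_mix ~ log(1/eps)/(1 - |lambda_2|)
= log(100)/(1 - 0.2600) = 4.6052/0.7400
= 6.2232

6.2232


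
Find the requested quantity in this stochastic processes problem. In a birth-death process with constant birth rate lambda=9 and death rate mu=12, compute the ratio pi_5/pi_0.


For birth-death process, pi_n/pi_0 = (lambda/mu)^n
= (9/12)^5
= 0.2373

0.2373


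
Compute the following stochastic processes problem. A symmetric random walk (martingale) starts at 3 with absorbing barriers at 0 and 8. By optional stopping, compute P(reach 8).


By optional stopping theorem: E(M at tau) = M(0) = 3
P(hit 8)*8 + P(hit 0)*0 = 3
P(hit 8) = (3 - 0)/(8 - 0) = 3/8 = 0.3750

0.3750


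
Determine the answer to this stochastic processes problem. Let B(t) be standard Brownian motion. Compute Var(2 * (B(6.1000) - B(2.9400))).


Var(alpha*(B(t)-B(s))) = alpha^2 * (t-s)
= 2^2 * (6.1000 - 2.9400)
= 4 * 3.1600
= 12.6400

12.6400


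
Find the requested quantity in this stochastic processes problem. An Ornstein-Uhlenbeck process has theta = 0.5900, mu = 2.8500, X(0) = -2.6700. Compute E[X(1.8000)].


E[X(t)] = mu + (X(0) - mu)*exp(-theta*t)
= 2.8500 + (-2.6700 - 2.8500)*exp(-0.5900*1.8000)
= 2.8500 + -5.5200 * 0.3458
= 0.9414

0.9414


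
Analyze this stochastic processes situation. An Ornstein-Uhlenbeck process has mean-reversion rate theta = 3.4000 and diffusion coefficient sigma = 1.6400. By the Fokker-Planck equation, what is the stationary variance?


Stationary variance = sigma^2 / (2*theta)
= 1.6400^2 / (2*3.4000)
= 2.6896 / 6.8000
= 0.3955

0.3955


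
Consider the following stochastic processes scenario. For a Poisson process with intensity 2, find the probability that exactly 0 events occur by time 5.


P(N(t)=k) = (lambda*t)^k * exp(-lambda*t) / k!
lambda*t = 10
= 10^0 * exp(-10) / 0!
= 1 * 4.5400e-05 / 1
= 4.5400e-05

4.5400e-05


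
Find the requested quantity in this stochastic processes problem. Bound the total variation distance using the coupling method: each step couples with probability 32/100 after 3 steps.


TV distance bound <= (1-delta)^n
= (1 - 0.3200)^3
= 0.6800^3
= 0.3144

0.3144


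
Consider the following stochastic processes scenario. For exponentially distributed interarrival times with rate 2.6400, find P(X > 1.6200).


P(X > t) = exp(-lambda * t)
= exp(-2.6400 * 1.6200)
= exp(-4.2768) = 0.0139

0.0139


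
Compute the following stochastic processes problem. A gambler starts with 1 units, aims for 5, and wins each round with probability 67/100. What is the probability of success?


Gambler's ruin formula:
r = q/p = 0.3300/0.6700 = 0.4925
P(win) = (1 - r^i)/(1 - r^N)
= (1 - 0.4925^1)/(1 - 0.4925^5)
= 0.5226

0.5226


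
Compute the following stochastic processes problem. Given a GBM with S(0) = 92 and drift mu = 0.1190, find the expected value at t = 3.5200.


E[S(t)] = S(0) * exp(mu * t)
= 92 * exp(0.1190 * 3.5200)
= 92 * 1.5203
= 139.8637

139.8637


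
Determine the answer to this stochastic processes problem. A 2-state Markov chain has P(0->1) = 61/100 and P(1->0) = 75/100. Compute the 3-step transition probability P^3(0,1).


Computing P^3 by matrix multiplication.
P = [[0.3900, 0.6100], [0.7500, 0.2500]]
After raising P to the power 3:
P^3(0,1) = 0.4695

0.4695


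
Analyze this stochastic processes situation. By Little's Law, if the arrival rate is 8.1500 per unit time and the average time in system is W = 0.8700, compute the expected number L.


Little's Law: L = lambda * W
= 8.1500 * 0.8700
= 7.0905

7.0905


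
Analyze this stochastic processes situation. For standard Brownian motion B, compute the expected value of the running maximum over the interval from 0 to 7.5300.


E(max B(s)) = sqrt(2t/pi)
= sqrt(2*7.5300/pi)
= sqrt(4.7937)
= 2.1895

2.1895


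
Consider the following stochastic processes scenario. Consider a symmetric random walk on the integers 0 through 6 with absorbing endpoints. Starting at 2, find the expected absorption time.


For symmetric RW on 0,...,N with absorbing barriers, E(i) = i*(N-i)
E(2) = 2 * 4 = 8

8


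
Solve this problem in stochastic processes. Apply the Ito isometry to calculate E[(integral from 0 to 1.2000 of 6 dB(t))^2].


By Ito isometry: E[(int f dB)^2] = int f^2 dt
= 6^2 * 1.2000
= 36 * 1.2000 = 43.2000

43.2000


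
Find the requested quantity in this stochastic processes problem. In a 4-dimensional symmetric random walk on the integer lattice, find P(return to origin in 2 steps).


P(return in 2 steps) = P(reverse first step) = 1/(2d)
= 1/8
= 0.1250

0.1250


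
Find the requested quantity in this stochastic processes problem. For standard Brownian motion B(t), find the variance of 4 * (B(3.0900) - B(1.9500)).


Var(alpha*(B(t)-B(s))) = alpha^2 * (t-s)
= 4^2 * (3.0900 - 1.9500)
= 16 * 1.1400
= 18.2400

18.2400


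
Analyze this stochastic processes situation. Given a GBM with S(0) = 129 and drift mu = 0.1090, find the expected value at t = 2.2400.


E[S(t)] = S(0) * exp(mu * t)
= 129 * exp(0.1090 * 2.2400)
= 129 * 1.2765
= 164.6748

164.6748


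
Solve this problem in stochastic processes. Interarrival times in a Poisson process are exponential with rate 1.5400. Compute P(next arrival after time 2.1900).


P(X > t) = exp(-lambda * t)
= exp(-1.5400 * 2.1900)
= exp(-3.3726) = 0.0343

0.0343


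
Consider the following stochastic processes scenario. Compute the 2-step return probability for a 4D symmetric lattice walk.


P(return in 2 steps) = P(reverse first step) = 1/(2d)
= 1/8
= 0.1250

0.1250


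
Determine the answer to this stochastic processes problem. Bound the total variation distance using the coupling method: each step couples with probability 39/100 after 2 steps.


TV distance bound <= (1-delta)^n
= (1 - 0.3900)^2
= 0.6100^2
= 0.3721

0.3721


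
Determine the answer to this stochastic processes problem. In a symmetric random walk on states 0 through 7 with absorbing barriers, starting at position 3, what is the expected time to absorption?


For symmetric RW on 0,...,N with absorbing barriers, E(i) = i*(N-i)
E(3) = 3 * 4 = 12

12


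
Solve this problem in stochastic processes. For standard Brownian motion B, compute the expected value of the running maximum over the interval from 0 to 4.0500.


E(max B(s)) = sqrt(2t/pi)
= sqrt(2*4.0500/pi)
= sqrt(2.5783)
= 1.6057

1.6057


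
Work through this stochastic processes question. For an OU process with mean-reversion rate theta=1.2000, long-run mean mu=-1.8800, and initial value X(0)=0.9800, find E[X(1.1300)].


E[X(t)] = mu + (X(0) - mu)*exp(-theta*t)
= -1.8800 + (0.9800 - -1.8800)*exp(-1.2000*1.1300)
= -1.8800 + 2.8600 * 0.2577
= -1.1430

-1.1430


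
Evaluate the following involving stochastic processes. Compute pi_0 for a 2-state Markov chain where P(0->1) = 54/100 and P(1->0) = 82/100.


Stationary distribution: pi_0 = p10/(p01+p10), pi_1 = p01/(p01+p10)
p01 = 0.5400, p10 = 0.8200
pi_0 = 0.6029

0.6029


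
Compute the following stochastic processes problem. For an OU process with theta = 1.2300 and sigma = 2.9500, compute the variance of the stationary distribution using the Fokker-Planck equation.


Stationary variance = sigma^2 / (2*theta)
= 2.9500^2 / (2*1.2300)
= 8.7025 / 2.4600
= 3.5376

3.5376


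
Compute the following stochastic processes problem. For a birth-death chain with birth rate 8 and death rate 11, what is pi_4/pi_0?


For birth-death process, pi_n/pi_0 = (lambda/mu)^n
= (8/11)^4
= 0.2798

0.2798


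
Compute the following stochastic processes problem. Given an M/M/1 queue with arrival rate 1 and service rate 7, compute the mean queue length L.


rho = 1/7 = 0.1429
L = rho/(1-rho)
= 0.1429/0.8571
= 0.1667

0.1667


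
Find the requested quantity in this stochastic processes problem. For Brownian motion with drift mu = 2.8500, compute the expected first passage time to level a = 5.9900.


Expected first passage time = a/mu
= 5.9900/2.8500
= 2.1018

2.1018


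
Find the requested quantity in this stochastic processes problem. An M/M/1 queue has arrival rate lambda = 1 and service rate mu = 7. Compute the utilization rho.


rho = lambda/mu
= 1/7
= 0.1429

0.1429


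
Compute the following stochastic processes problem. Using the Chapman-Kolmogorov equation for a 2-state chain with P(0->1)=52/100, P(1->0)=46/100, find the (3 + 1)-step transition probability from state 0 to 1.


P^4 = P^3 * P^1
Computing via matrix multiplication of the transition matrix.
Entry (0,1) of P^4 = 0.5306

0.5306


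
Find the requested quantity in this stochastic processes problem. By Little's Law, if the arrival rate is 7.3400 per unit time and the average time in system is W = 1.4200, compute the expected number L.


Little's Law: L = lambda * W
= 7.3400 * 1.4200
= 10.4228

10.4228


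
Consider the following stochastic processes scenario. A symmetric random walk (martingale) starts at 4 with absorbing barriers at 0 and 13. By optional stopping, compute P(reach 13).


By optional stopping theorem: E(M at tau) = M(0) = 4
P(hit 13)*13 + P(hit 0)*0 = 4
P(hit 13) = (4 - 0)/(13 - 0) = 4/13 = 0.3077

0.3077


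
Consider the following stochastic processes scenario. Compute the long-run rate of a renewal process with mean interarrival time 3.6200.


Long-run renewal rate = 1/E(X)
= 1/3.6200
= 0.2762

0.2762


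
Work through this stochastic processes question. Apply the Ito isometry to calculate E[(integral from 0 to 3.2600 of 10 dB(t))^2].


By Ito isometry: E[(int f dB)^2] = int f^2 dt
= 10^2 * 3.2600
= 100 * 3.2600 = 326.0000

326.0000


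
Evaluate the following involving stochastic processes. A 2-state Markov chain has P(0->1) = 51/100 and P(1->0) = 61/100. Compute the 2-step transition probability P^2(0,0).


Computing P^2 by matrix multiplication.
P = [[0.4900, 0.5100], [0.6100, 0.3900]]
After raising P to the power 2:
P^2(0,0) = 0.5512

0.5512


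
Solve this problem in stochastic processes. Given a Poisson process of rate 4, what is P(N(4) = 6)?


P(N(t)=k) = (lambda*t)^k * exp(-lambda*t) / k!
lambda*t = 16
= 16^6 * exp(-16) / 6!
= 16777216 * 1.1254e-07 / 720
= 0.0026

0.0026


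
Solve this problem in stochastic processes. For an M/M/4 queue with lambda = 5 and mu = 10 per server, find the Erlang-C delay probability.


a = lambda/mu = 0.5000
rho = a/c = 0.1250
Erlang-C formula applied:
C(c,a) = 0.0018

0.0018


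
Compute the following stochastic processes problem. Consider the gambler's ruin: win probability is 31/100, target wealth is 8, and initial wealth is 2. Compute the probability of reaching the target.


Gambler's ruin formula:
r = q/p = 0.6900/0.3100 = 2.2258
P(win) = (1 - r^i)/(1 - r^N)
= (1 - 2.2258^2)/(1 - 2.2258^8)
= 0.0066

0.0066


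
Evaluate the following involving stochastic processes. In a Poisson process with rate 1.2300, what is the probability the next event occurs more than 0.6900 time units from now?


P(X > t) = exp(-lambda * t)
= exp(-1.2300 * 0.6900)
= exp(-0.8487) = 0.4280

0.4280


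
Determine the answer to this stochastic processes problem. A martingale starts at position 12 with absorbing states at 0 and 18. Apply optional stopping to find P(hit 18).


By optional stopping theorem: E(M at tau) = M(0) = 12
P(hit 18)*18 + P(hit 0)*0 = 12
P(hit 18) = (12 - 0)/(18 - 0) = 2/3 = 0.6667

0.6667


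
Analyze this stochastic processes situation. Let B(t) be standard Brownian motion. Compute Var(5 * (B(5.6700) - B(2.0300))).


Var(alpha*(B(t)-B(s))) = alpha^2 * (t-s)
= 5^2 * (5.6700 - 2.0300)
= 25 * 3.6400
= 91.0000

91.0000


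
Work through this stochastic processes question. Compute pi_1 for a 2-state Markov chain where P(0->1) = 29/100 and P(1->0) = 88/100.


Stationary distribution: pi_0 = p10/(p01+p10), pi_1 = p01/(p01+p10)
p01 = 0.2900, p10 = 0.8800
pi_1 = 0.2479

0.2479


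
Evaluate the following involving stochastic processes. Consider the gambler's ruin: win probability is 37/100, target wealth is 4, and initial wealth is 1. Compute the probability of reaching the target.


Gambler's ruin formula:
r = q/p = 0.6300/0.3700 = 1.7027
P(win) = (1 - r^i)/(1 - r^N)
= (1 - 1.7027^1)/(1 - 1.7027^4)
= 0.0949

0.0949


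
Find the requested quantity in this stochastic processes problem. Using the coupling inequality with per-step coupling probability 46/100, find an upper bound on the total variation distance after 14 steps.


TV distance bound <= (1-delta)^n
= (1 - 0.4600)^14
= 0.5400^14
= 1.7927e-04

1.7927e-04


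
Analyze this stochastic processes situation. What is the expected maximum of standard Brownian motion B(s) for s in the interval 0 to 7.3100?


E(max B(s)) = sqrt(2t/pi)
= sqrt(2*7.3100/pi)
= sqrt(4.6537)
= 2.1572

2.1572


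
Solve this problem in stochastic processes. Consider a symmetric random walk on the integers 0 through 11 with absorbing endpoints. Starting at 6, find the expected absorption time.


For symmetric RW on 0,...,N with absorbing barriers, E(i) = i*(N-i)
E(6) = 6 * 5 = 30

30


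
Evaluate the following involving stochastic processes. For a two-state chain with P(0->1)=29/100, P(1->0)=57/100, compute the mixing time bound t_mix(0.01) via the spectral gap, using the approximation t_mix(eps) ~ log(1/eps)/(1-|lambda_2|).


lambda_2 = |1 - p01 - p10| = |1 - 0.2900 - 0.5700| = 0.1400
t_mix ~ log(1/eps)/(1 - |lambda_2|)
= log(100)/(1 - 0.1400) = 4.6052/0.8600
= 5.3548

5.3548


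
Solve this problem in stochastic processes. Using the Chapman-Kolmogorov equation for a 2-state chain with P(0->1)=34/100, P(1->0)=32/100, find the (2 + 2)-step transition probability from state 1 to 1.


P^4 = P^2 * P^2
Computing via matrix multiplication of the transition matrix.
Entry (1,1) of P^4 = 0.5216

0.5216


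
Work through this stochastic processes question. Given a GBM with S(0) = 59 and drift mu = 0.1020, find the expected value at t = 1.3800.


E[S(t)] = S(0) * exp(mu * t)
= 59 * exp(0.1020 * 1.3800)
= 59 * 1.1511
= 67.9178

67.9178


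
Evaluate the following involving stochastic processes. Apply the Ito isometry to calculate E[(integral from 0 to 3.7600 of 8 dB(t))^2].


By Ito isometry: E[(int f dB)^2] = int f^2 dt
= 8^2 * 3.7600
= 64 * 3.7600 = 240.6400

240.6400


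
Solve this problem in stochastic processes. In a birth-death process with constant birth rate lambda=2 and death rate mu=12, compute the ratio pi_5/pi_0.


For birth-death process, pi_n/pi_0 = (lambda/mu)^n
= (2/12)^5
= 1.2860e-04

1.2860e-04


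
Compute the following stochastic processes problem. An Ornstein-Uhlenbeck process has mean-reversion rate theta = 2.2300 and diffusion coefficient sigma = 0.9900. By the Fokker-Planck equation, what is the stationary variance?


Stationary variance = sigma^2 / (2*theta)
= 0.9900^2 / (2*2.2300)
= 0.9801 / 4.4600
= 0.2198

0.2198


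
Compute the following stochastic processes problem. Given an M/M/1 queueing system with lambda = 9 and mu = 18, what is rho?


rho = lambda/mu
= 9/18
= 0.5000

0.5000


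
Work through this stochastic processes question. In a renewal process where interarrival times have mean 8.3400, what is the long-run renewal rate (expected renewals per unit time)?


Long-run renewal rate = 1/E(X)
= 1/8.3400
= 0.1199

0.1199


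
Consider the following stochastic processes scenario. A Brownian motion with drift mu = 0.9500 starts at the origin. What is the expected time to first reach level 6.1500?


Expected first passage time = a/mu
= 6.1500/0.9500
= 6.4737

6.4737


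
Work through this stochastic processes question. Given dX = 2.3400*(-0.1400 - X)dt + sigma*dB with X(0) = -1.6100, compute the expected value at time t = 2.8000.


E[X(t)] = mu + (X(0) - mu)*exp(-theta*t)
= -0.1400 + (-1.6100 - -0.1400)*exp(-2.3400*2.8000)
= -0.1400 + -1.4700 * 0.0014
= -0.1421

-0.1421


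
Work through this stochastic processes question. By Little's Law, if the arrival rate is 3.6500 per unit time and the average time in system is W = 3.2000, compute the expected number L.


Little's Law: L = lambda * W
= 3.6500 * 3.2000
= 11.6800

11.6800


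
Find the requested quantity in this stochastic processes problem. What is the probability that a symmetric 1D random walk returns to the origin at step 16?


P(S(16) = 0) = C(16,8) / 4^8
= 12870 / 65536
= 0.1964

0.1964


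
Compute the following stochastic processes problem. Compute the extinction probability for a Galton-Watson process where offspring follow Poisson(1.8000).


Since mu = 1.8000 > 1, extinction prob q < 1.
Solve s = exp(mu*(s-1)) iteratively.
q = 0.2676

0.2676


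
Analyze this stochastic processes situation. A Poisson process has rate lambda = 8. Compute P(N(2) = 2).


P(N(t)=k) = (lambda*t)^k * exp(-lambda*t) / k!
lambda*t = 16
= 16^2 * exp(-16) / 2!
= 256 * 1.1254e-07 / 2
= 1.4405e-05

1.4405e-05


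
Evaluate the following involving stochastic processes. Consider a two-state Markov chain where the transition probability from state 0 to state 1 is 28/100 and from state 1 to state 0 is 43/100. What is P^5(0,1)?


Computing P^5 by matrix multiplication.
P = [[0.7200, 0.2800], [0.4300, 0.5700]]
After raising P to the power 5:
P^5(0,1) = 0.3936

0.3936


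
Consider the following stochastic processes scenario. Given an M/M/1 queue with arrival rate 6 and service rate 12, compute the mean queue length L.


rho = 6/12 = 0.5000
L = rho/(1-rho)
= 0.5000/0.5000
= 1.0000

1.0000


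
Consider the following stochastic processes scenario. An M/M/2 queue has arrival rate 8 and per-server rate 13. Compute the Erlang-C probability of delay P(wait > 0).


a = lambda/mu = 0.6154
rho = a/c = 0.3077
Erlang-C formula applied:
C(c,a) = 0.1448

0.1448


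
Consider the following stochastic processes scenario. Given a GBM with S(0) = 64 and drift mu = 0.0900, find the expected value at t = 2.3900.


E[S(t)] = S(0) * exp(mu * t)
= 64 * exp(0.0900 * 2.3900)
= 64 * 1.2400
= 79.3591

79.3591


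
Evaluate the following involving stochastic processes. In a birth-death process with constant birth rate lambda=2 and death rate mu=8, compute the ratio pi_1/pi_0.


For birth-death process, pi_n/pi_0 = (lambda/mu)^n
= (2/8)^1
= 0.2500

0.2500


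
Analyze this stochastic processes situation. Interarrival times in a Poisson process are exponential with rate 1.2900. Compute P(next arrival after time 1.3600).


P(X > t) = exp(-lambda * t)
= exp(-1.2900 * 1.3600)
= exp(-1.7544) = 0.1730

0.1730


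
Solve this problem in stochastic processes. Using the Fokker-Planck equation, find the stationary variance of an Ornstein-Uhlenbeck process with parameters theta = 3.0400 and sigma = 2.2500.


Stationary variance = sigma^2 / (2*theta)
= 2.2500^2 / (2*3.0400)
= 5.0625 / 6.0800
= 0.8326

0.8326


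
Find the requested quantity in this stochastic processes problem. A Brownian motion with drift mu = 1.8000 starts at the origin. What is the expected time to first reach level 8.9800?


Expected first passage time = a/mu
= 8.9800/1.8000
= 4.9889

4.9889
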